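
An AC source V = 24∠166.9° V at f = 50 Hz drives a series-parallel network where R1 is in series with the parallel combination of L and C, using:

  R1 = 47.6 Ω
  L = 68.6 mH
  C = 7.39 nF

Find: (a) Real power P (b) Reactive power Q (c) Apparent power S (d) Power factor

Step 1 — Angular frequency: ω = 2π·f = 2π·50 = 314.2 rad/s.
Step 2 — Component impedances:
  R1: Z = R = 47.6 Ω
  L: Z = jωL = j·314.2·0.0686 = 0 + j21.55 Ω
  C: Z = 1/(jωC) = -j/(ω·C) = 0 - j4.307e+05 Ω
Step 3 — Parallel branch: L || C = 1/(1/L + 1/C) = 0 + j21.55 Ω.
Step 4 — Series with R1: Z_total = R1 + (L || C) = 47.6 + j21.55 Ω = 52.25∠24.4° Ω.
Step 5 — Source phasor: V = 24∠166.9° V = -23.38 + j5.44 V.
Step 6 — Current: I = V / Z = -0.3646 + j0.2794 A = 0.4593∠142.5° A.
Step 7 — Complex power: S = V·I* = 10.04 + j4.547 VA.
Step 8 — Real power: P = Re(S) = 10.04 W.
Step 9 — Reactive power: Q = Im(S) = 4.547 VAR.
Step 10 — Apparent power: |S| = 11.02 VA.
Step 11 — Power factor: PF = P/|S| = 0.911 (lagging).

(a) P = 10.04 W  (b) Q = 4.547 VAR  (c) S = 11.02 VA  (d) PF = 0.911 (lagging)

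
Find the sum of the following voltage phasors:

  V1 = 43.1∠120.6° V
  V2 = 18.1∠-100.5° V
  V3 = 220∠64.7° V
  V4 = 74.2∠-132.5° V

Step 1 — Convert each phasor to rectangular form:
  V1 = 43.1·(cos(120.6°) + j·sin(120.6°)) = -21.94 + j37.1 V
  V2 = 18.1·(cos(-100.5°) + j·sin(-100.5°)) = -3.298 - j17.8 V
  V3 = 220·(cos(64.7°) + j·sin(64.7°)) = 94.02 + j198.9 V
  V4 = 74.2·(cos(-132.5°) + j·sin(-132.5°)) = -50.13 - j54.71 V
Step 2 — Sum components: V_total = 18.65 + j163.5 V.
Step 3 — Convert to polar: |V_total| = 164.6 V, ∠V_total = 83.5°.

V_total = 164.6∠83.5° V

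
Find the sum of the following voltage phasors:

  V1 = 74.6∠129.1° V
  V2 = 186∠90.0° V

Step 1 — Convert each phasor to rectangular form:
  V1 = 74.6·(cos(129.1°) + j·sin(129.1°)) = -47.05 + j57.89 V
  V2 = 186·(cos(90.0°) + j·sin(90.0°)) = 0 + j186 V
Step 2 — Sum components: V_total = -47.05 + j243.9 V.
Step 3 — Convert to polar: |V_total| = 248.4 V, ∠V_total = 100.9°.

V_total = 248.4∠100.9° V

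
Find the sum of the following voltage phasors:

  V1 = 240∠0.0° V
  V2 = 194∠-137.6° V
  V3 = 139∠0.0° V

Step 1 — Convert each phasor to rectangular form:
  V1 = 240·(cos(0.0°) + j·sin(0.0°)) = 240 V
  V2 = 194·(cos(-137.6°) + j·sin(-137.6°)) = -143.3 - j130.8 V
  V3 = 139·(cos(0.0°) + j·sin(0.0°)) = 139 V
Step 2 — Sum components: V_total = 235.7 - j130.8 V.
Step 3 — Convert to polar: |V_total| = 269.6 V, ∠V_total = -29.0°.

V_total = 269.6∠-29.0° V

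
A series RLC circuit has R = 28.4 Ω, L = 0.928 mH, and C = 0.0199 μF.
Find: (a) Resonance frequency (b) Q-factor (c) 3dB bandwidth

Step 1 — Resonance: ω₀ = 1/√(LC) = 1/√(0.000928·1.99e-08) = 2.327e+05 rad/s.
Step 2 — f₀ = ω₀/(2π) = 3.704e+04 Hz.
Step 3 — Series Q: Q = ω₀L/R = 2.327e+05·0.000928/28.4 = 7.604.
Step 4 — Bandwidth: Δω = ω₀/Q = 3.06e+04 rad/s; BW = Δω/(2π) = 4871 Hz.

(a) f₀ = 3.704e+04 Hz  (b) Q = 7.604  (c) BW = 4871 Hz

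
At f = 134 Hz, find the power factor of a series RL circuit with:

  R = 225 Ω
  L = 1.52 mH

Step 1 — Angular frequency: ω = 2π·f = 2π·134 = 841.9 rad/s.
Step 2 — Component impedances:
  R: Z = R = 225 Ω
  L: Z = jωL = j·841.9·0.00152 = 0 + j1.28 Ω
Step 3 — Series combination: Z_total = R + L = 225 + j1.28 Ω = 225∠0.3° Ω.
Step 4 — Power factor: PF = cos(φ) = Re(Z)/|Z| = 225/225 = 1.
Step 5 — Type: Im(Z) = 1.28 ⇒ lagging (phase φ = 0.3°).

PF = 1 (lagging, φ = 0.3°)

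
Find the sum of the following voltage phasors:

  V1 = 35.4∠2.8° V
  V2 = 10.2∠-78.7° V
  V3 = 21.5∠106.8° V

Step 1 — Convert each phasor to rectangular form:
  V1 = 35.4·(cos(2.8°) + j·sin(2.8°)) = 35.36 + j1.729 V
  V2 = 10.2·(cos(-78.7°) + j·sin(-78.7°)) = 1.999 - j10 V
  V3 = 21.5·(cos(106.8°) + j·sin(106.8°)) = -6.214 + j20.58 V
Step 2 — Sum components: V_total = 31.14 + j12.31 V.
Step 3 — Convert to polar: |V_total| = 33.49 V, ∠V_total = 21.6°.

V_total = 33.49∠21.6° V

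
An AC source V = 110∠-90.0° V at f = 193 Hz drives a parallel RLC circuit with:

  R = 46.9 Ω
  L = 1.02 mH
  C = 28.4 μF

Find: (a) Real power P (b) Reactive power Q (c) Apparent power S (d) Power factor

Step 1 — Angular frequency: ω = 2π·f = 2π·193 = 1213 rad/s.
Step 2 — Component impedances:
  R: Z = R = 46.9 Ω
  L: Z = jωL = j·1213·0.00102 = 0 + j1.237 Ω
  C: Z = 1/(jωC) = -j/(ω·C) = 0 - j29.04 Ω
Step 3 — Parallel combination: 1/Z_total = 1/R + 1/L + 1/C; Z_total = 0.03556 + j1.291 Ω = 1.291∠88.4° Ω.
Step 4 — Source phasor: V = 110∠-90.0° V = 0 - j110 V.
Step 5 — Current: I = V / Z = -85.14 - j2.345 A = 85.18∠-178.4° A.
Step 6 — Complex power: S = V·I* = 258 + j9366 VA.
Step 7 — Real power: P = Re(S) = 258 W.
Step 8 — Reactive power: Q = Im(S) = 9366 VAR.
Step 9 — Apparent power: |S| = 9369 VA.
Step 10 — Power factor: PF = P/|S| = 0.02754 (lagging).

(a) P = 258 W  (b) Q = 9366 VAR  (c) S = 9369 VA  (d) PF = 0.02754 (lagging)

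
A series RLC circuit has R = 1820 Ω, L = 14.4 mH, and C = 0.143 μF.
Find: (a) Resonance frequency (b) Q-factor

Step 1 — Resonance condition Im(Z)=0 gives ω₀ = 1/√(LC).
Step 2 — ω₀ = 1/√(0.0144·1.43e-07) = 2.204e+04 rad/s.
Step 3 — f₀ = ω₀/(2π) = 3507 Hz.
Step 4 — Series Q: Q = ω₀L/R = 2.204e+04·0.0144/1820 = 0.1744.

(a) f₀ = 3507 Hz  (b) Q = 0.1744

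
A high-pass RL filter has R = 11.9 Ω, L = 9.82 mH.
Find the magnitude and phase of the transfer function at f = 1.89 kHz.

Step 1 — Angular frequency: ω = 2π·1890 = 1.188e+04 rad/s.
Step 2 — Transfer function: H(jω) = jωL/(R + jωL).
Step 3 — Numerator jωL = j·116.6; denominator R + jωL = 11.9 + j116.6.
Step 4 — H = 0.9897 + j0.101.
Step 5 — Magnitude: |H| = 0.9948 (-0.0 dB); phase: φ = 5.8°.

|H| = 0.9948 (-0.0 dB), φ = 5.8°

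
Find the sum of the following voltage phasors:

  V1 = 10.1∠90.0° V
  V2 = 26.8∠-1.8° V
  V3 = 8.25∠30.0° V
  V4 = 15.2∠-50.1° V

Step 1 — Convert each phasor to rectangular form:
  V1 = 10.1·(cos(90.0°) + j·sin(90.0°)) = 0 + j10.1 V
  V2 = 26.8·(cos(-1.8°) + j·sin(-1.8°)) = 26.79 - j0.8418 V
  V3 = 8.25·(cos(30.0°) + j·sin(30.0°)) = 7.145 + j4.125 V
  V4 = 15.2·(cos(-50.1°) + j·sin(-50.1°)) = 9.75 - j11.66 V
Step 2 — Sum components: V_total = 43.68 + j1.722 V.
Step 3 — Convert to polar: |V_total| = 43.72 V, ∠V_total = 2.3°.

V_total = 43.72∠2.3° V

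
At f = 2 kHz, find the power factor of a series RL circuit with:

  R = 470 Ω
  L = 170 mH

Step 1 — Angular frequency: ω = 2π·f = 2π·2000 = 1.257e+04 rad/s.
Step 2 — Component impedances:
  R: Z = R = 470 Ω
  L: Z = jωL = j·1.257e+04·0.17 = 0 + j2136 Ω
Step 3 — Series combination: Z_total = R + L = 470 + j2136 Ω = 2187∠77.6° Ω.
Step 4 — Power factor: PF = cos(φ) = Re(Z)/|Z| = 470/2187 = 0.2149.
Step 5 — Type: Im(Z) = 2136 ⇒ lagging (phase φ = 77.6°).

PF = 0.2149 (lagging, φ = 77.6°)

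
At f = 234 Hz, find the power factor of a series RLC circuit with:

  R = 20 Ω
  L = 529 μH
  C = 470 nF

Step 1 — Angular frequency: ω = 2π·f = 2π·234 = 1470 rad/s.
Step 2 — Component impedances:
  R: Z = R = 20 Ω
  L: Z = jωL = j·1470·0.000529 = 0 + j0.7778 Ω
  C: Z = 1/(jωC) = -j/(ω·C) = 0 - j1447 Ω
Step 3 — Series combination: Z_total = R + L + C = 20 - j1446 Ω = 1446∠-89.2° Ω.
Step 4 — Power factor: PF = cos(φ) = Re(Z)/|Z| = 20/1446 = 0.01383.
Step 5 — Type: Im(Z) = -1446 ⇒ leading (phase φ = -89.2°).

PF = 0.01383 (leading, φ = -89.2°)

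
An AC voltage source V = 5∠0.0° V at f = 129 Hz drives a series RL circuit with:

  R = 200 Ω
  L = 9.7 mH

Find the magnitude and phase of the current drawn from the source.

Step 1 — Angular frequency: ω = 2π·f = 2π·129 = 810.5 rad/s.
Step 2 — Component impedances:
  R: Z = R = 200 Ω
  L: Z = jωL = j·810.5·0.0097 = 0 + j7.862 Ω
Step 3 — Series combination: Z_total = R + L = 200 + j7.862 Ω = 200.2∠2.3° Ω.
Step 4 — Source phasor: V = 5∠0.0° V = 5 V.
Step 5 — Ohm's law: I = V / Z_total = (5) / (200 + j7.862) = 0.02496 - j0.0009813 A.
Step 6 — Convert to polar: |I| = 0.02498 A, ∠I = -2.3°.

I = 0.02498∠-2.3° A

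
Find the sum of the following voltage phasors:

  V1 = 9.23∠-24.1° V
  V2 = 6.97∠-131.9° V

Step 1 — Convert each phasor to rectangular form:
  V1 = 9.23·(cos(-24.1°) + j·sin(-24.1°)) = 8.425 - j3.769 V
  V2 = 6.97·(cos(-131.9°) + j·sin(-131.9°)) = -4.655 - j5.188 V
Step 2 — Sum components: V_total = 3.771 - j8.957 V.
Step 3 — Convert to polar: |V_total| = 9.718 V, ∠V_total = -67.2°.

V_total = 9.718∠-67.2° V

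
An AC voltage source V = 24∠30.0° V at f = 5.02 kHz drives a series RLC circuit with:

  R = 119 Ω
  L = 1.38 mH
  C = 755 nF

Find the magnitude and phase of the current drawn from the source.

Step 1 — Angular frequency: ω = 2π·f = 2π·5020 = 3.154e+04 rad/s.
Step 2 — Component impedances:
  R: Z = R = 119 Ω
  L: Z = jωL = j·3.154e+04·0.00138 = 0 + j43.53 Ω
  C: Z = 1/(jωC) = -j/(ω·C) = 0 - j41.99 Ω
Step 3 — Series combination: Z_total = R + L + C = 119 + j1.535 Ω = 119∠0.7° Ω.
Step 4 — Source phasor: V = 24∠30.0° V = 20.78 + j12 V.
Step 5 — Ohm's law: I = V / Z_total = (20.78 + j12) / (119 + j1.535) = 0.1759 + j0.09857 A.
Step 6 — Convert to polar: |I| = 0.2017 A, ∠I = 29.3°.

I = 0.2017∠29.3° A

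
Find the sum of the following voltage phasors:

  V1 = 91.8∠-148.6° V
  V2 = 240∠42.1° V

Step 1 — Convert each phasor to rectangular form:
  V1 = 91.8·(cos(-148.6°) + j·sin(-148.6°)) = -78.36 - j47.83 V
  V2 = 240·(cos(42.1°) + j·sin(42.1°)) = 178.1 + j160.9 V
Step 2 — Sum components: V_total = 99.72 + j113.1 V.
Step 3 — Convert to polar: |V_total| = 150.8 V, ∠V_total = 48.6°.

V_total = 150.8∠48.6° V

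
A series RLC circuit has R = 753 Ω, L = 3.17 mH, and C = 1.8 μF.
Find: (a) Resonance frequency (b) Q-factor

Step 1 — Resonance condition Im(Z)=0 gives ω₀ = 1/√(LC).
Step 2 — ω₀ = 1/√(0.00317·1.8e-06) = 1.324e+04 rad/s.
Step 3 — f₀ = ω₀/(2π) = 2107 Hz.
Step 4 — Series Q: Q = ω₀L/R = 1.324e+04·0.00317/753 = 0.05573.

(a) f₀ = 2107 Hz  (b) Q = 0.05573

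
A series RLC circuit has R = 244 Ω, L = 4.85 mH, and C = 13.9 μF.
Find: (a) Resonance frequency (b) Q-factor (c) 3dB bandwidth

Step 1 — Resonance condition Im(Z)=0 gives ω₀ = 1/√(LC).
Step 2 — ω₀ = 1/√(0.00485·1.39e-05) = 3851 rad/s.
Step 3 — f₀ = ω₀/(2π) = 613 Hz.
Step 4 — Series Q: Q = ω₀L/R = 3851·0.00485/244 = 0.07656.
Step 5 — 3dB bandwidth: Δω = ω₀/Q = 5.031e+04 rad/s; BW = Δω/(2π) = 8007 Hz.

(a) f₀ = 613 Hz  (b) Q = 0.07656  (c) BW = 8007 Hz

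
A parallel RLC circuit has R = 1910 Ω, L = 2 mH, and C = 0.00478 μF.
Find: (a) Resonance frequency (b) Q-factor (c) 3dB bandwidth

Step 1 — Resonance: ω₀ = 1/√(LC) = 1/√(0.002·4.78e-09) = 3.234e+05 rad/s.
Step 2 — f₀ = ω₀/(2π) = 5.147e+04 Hz.
Step 3 — Parallel Q: Q = R/(ω₀L) = 1910/(3.234e+05·0.002) = 2.953.
Step 4 — Bandwidth: Δω = ω₀/Q = 1.095e+05 rad/s; BW = Δω/(2π) = 1.743e+04 Hz.

(a) f₀ = 5.147e+04 Hz  (b) Q = 2.953  (c) BW = 1.743e+04 Hz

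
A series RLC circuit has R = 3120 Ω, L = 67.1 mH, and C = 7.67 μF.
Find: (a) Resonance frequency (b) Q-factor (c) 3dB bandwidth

Step 1 — Resonance: ω₀ = 1/√(LC) = 1/√(0.0671·7.67e-06) = 1394 rad/s.
Step 2 — f₀ = ω₀/(2π) = 221.9 Hz.
Step 3 — Series Q: Q = ω₀L/R = 1394·0.0671/3120 = 0.02998.
Step 4 — Bandwidth: Δω = ω₀/Q = 4.65e+04 rad/s; BW = Δω/(2π) = 7400 Hz.

(a) f₀ = 221.9 Hz  (b) Q = 0.02998  (c) BW = 7400 Hz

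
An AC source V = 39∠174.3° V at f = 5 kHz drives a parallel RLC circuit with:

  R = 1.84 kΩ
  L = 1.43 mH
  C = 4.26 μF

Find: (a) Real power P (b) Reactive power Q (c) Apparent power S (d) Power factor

Step 1 — Angular frequency: ω = 2π·f = 2π·5000 = 3.142e+04 rad/s.
Step 2 — Component impedances:
  R: Z = R = 1840 Ω
  L: Z = jωL = j·3.142e+04·0.00143 = 0 + j44.92 Ω
  C: Z = 1/(jωC) = -j/(ω·C) = 0 - j7.472 Ω
Step 3 — Parallel combination: 1/Z_total = 1/R + 1/L + 1/C; Z_total = 0.04366 - j8.963 Ω = 8.963∠-89.7° Ω.
Step 4 — Source phasor: V = 39∠174.3° V = -38.81 + j3.873 V.
Step 5 — Current: I = V / Z = -0.4533 - j4.328 A = 4.351∠-96.0° A.
Step 6 — Complex power: S = V·I* = 0.8266 - j169.7 VA.
Step 7 — Real power: P = Re(S) = 0.8266 W.
Step 8 — Reactive power: Q = Im(S) = -169.7 VAR.
Step 9 — Apparent power: |S| = 169.7 VA.
Step 10 — Power factor: PF = P/|S| = 0.004871 (leading).

(a) P = 0.8266 W  (b) Q = -169.7 VAR  (c) S = 169.7 VA  (d) PF = 0.004871 (leading)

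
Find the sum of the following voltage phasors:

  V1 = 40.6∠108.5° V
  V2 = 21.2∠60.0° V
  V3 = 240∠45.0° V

Step 1 — Convert each phasor to rectangular form:
  V1 = 40.6·(cos(108.5°) + j·sin(108.5°)) = -12.88 + j38.5 V
  V2 = 21.2·(cos(60.0°) + j·sin(60.0°)) = 10.6 + j18.36 V
  V3 = 240·(cos(45.0°) + j·sin(45.0°)) = 169.7 + j169.7 V
Step 2 — Sum components: V_total = 167.4 + j226.6 V.
Step 3 — Convert to polar: |V_total| = 281.7 V, ∠V_total = 53.5°.

V_total = 281.7∠53.5° V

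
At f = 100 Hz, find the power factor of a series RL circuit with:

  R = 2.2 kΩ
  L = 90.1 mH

Step 1 — Angular frequency: ω = 2π·f = 2π·100 = 628.3 rad/s.
Step 2 — Component impedances:
  R: Z = R = 2200 Ω
  L: Z = jωL = j·628.3·0.0901 = 0 + j56.61 Ω
Step 3 — Series combination: Z_total = R + L = 2200 + j56.61 Ω = 2201∠1.5° Ω.
Step 4 — Power factor: PF = cos(φ) = Re(Z)/|Z| = 2200/2200.7 = 0.9997.
Step 5 — Type: Im(Z) = 56.61 ⇒ lagging (phase φ = 1.5°).

PF = 0.9997 (lagging, φ = 1.5°)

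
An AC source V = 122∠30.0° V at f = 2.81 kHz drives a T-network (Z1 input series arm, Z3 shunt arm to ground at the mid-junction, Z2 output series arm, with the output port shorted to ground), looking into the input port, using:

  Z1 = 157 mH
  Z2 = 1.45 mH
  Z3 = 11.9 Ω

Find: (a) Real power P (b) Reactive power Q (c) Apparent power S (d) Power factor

Step 1 — Angular frequency: ω = 2π·f = 2π·2810 = 1.766e+04 rad/s.
Step 2 — Component impedances:
  Z1: Z = jωL = j·1.766e+04·0.157 = 0 + j2772 Ω
  Z2: Z = jωL = j·1.766e+04·0.00145 = 0 + j25.6 Ω
  Z3: Z = R = 11.9 Ω
Step 3 — With the output port shorted to ground, the output series arm Z2 runs from the junction to ground; the shunt arm Z3 also runs from the junction to ground. They appear in parallel: Z3 || Z2 = 9.786 + j4.549 Ω.
Step 4 — Series with input arm Z1: Z_in = Z1 + (Z3 || Z2) = 9.786 + j2777 Ω = 2777∠89.8° Ω.
Step 5 — Source phasor: V = 122∠30.0° V = 105.7 + j61 V.
Step 6 — Current: I = V / Z = 0.0221 - j0.03798 A = 0.04394∠-59.8° A.
Step 7 — Complex power: S = V·I* = 0.01889 + j5.361 VA.
Step 8 — Real power: P = Re(S) = 0.01889 W.
Step 9 — Reactive power: Q = Im(S) = 5.361 VAR.
Step 10 — Apparent power: |S| = 5.361 VA.
Step 11 — Power factor: PF = P/|S| = 0.003524 (lagging).

(a) P = 0.01889 W  (b) Q = 5.361 VAR  (c) S = 5.361 VA  (d) PF = 0.003524 (lagging)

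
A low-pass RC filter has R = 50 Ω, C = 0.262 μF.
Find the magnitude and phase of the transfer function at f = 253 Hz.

Step 1 — Angular frequency: ω = 2π·253 = 1590 rad/s.
Step 2 — Transfer function: H(jω) = 1/(1 + jωRC).
Step 3 — Denominator: 1 + jωRC = 1 + j·1590·50·2.62e-07 = 1 + j0.02082.
Step 4 — H = 0.9996 - j0.02082.
Step 5 — Magnitude: |H| = 0.9998 (-0.0 dB); phase: φ = -1.2°.

|H| = 0.9998 (-0.0 dB), φ = -1.2°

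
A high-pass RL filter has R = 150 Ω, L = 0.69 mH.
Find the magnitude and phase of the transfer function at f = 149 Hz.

Step 1 — Angular frequency: ω = 2π·149 = 936.2 rad/s.
Step 2 — Transfer function: H(jω) = jωL/(R + jωL).
Step 3 — Numerator jωL = j·0.646; denominator R + jωL = 150 + j0.646.
Step 4 — H = 1.855e-05 + j0.004306.
Step 5 — Magnitude: |H| = 0.004306 (-47.3 dB); phase: φ = 89.8°.

|H| = 0.004306 (-47.3 dB), φ = 89.8°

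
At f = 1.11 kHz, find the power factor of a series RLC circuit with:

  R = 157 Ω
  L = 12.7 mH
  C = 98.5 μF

Step 1 — Angular frequency: ω = 2π·f = 2π·1110 = 6974 rad/s.
Step 2 — Component impedances:
  R: Z = R = 157 Ω
  L: Z = jωL = j·6974·0.0127 = 0 + j88.57 Ω
  C: Z = 1/(jωC) = -j/(ω·C) = 0 - j1.456 Ω
Step 3 — Series combination: Z_total = R + L + C = 157 + j87.12 Ω = 179.6∠29.0° Ω.
Step 4 — Power factor: PF = cos(φ) = Re(Z)/|Z| = 157/179.55 = 0.8744.
Step 5 — Type: Im(Z) = 87.12 ⇒ lagging (phase φ = 29.0°).

PF = 0.8744 (lagging, φ = 29.0°)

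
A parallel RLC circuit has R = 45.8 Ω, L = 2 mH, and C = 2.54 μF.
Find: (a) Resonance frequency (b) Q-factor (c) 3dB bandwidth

Step 1 — Resonance: ω₀ = 1/√(LC) = 1/√(0.002·2.54e-06) = 1.403e+04 rad/s.
Step 2 — f₀ = ω₀/(2π) = 2233 Hz.
Step 3 — Parallel Q: Q = R/(ω₀L) = 45.8/(1.403e+04·0.002) = 1.632.
Step 4 — Bandwidth: Δω = ω₀/Q = 8596 rad/s; BW = Δω/(2π) = 1368 Hz.

(a) f₀ = 2233 Hz  (b) Q = 1.632  (c) BW = 1368 Hz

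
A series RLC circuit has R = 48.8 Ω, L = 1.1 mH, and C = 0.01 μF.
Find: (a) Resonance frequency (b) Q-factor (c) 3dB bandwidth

Step 1 — Resonance condition Im(Z)=0 gives ω₀ = 1/√(LC).
Step 2 — ω₀ = 1/√(0.0011·1e-08) = 3.015e+05 rad/s.
Step 3 — f₀ = ω₀/(2π) = 4.799e+04 Hz.
Step 4 — Series Q: Q = ω₀L/R = 3.015e+05·0.0011/48.8 = 6.796.
Step 5 — 3dB bandwidth: Δω = ω₀/Q = 4.436e+04 rad/s; BW = Δω/(2π) = 7061 Hz.

(a) f₀ = 4.799e+04 Hz  (b) Q = 6.796  (c) BW = 7061 Hz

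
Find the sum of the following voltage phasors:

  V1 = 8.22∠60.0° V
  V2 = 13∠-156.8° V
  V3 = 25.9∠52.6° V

Step 1 — Convert each phasor to rectangular form:
  V1 = 8.22·(cos(60.0°) + j·sin(60.0°)) = 4.11 + j7.119 V
  V2 = 13·(cos(-156.8°) + j·sin(-156.8°)) = -11.95 - j5.121 V
  V3 = 25.9·(cos(52.6°) + j·sin(52.6°)) = 15.73 + j20.58 V
Step 2 — Sum components: V_total = 7.892 + j22.57 V.
Step 3 — Convert to polar: |V_total| = 23.91 V, ∠V_total = 70.7°.

V_total = 23.91∠70.7° V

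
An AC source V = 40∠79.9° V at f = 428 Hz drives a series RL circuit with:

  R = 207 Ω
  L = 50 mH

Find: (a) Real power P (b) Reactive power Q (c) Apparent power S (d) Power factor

Step 1 — Angular frequency: ω = 2π·f = 2π·428 = 2689 rad/s.
Step 2 — Component impedances:
  R: Z = R = 207 Ω
  L: Z = jωL = j·2689·0.05 = 0 + j134.5 Ω
Step 3 — Series combination: Z_total = R + L = 207 + j134.5 Ω = 246.8∠33.0° Ω.
Step 4 — Source phasor: V = 40∠79.9° V = 7.015 + j39.38 V.
Step 5 — Current: I = V / Z = 0.1107 + j0.1183 A = 0.1621∠46.9° A.
Step 6 — Complex power: S = V·I* = 5.436 + j3.531 VA.
Step 7 — Real power: P = Re(S) = 5.436 W.
Step 8 — Reactive power: Q = Im(S) = 3.531 VAR.
Step 9 — Apparent power: |S| = 6.482 VA.
Step 10 — Power factor: PF = P/|S| = 0.8386 (lagging).

(a) P = 5.436 W  (b) Q = 3.531 VAR  (c) S = 6.482 VA  (d) PF = 0.8386 (lagging)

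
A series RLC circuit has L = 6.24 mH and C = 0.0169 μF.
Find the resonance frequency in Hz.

Step 1 — Resonance condition Im(Z)=0 gives ω₀ = 1/√(LC).
Step 2 — ω₀ = 1/√(0.00624·1.69e-08) = 9.738e+04 rad/s.
Step 3 — f₀ = ω₀/(2π) = 1.55e+04 Hz.

f₀ = 1.55e+04 Hz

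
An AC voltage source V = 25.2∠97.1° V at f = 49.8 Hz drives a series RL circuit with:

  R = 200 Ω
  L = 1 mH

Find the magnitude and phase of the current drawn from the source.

Step 1 — Angular frequency: ω = 2π·f = 2π·49.8 = 312.9 rad/s.
Step 2 — Component impedances:
  R: Z = R = 200 Ω
  L: Z = jωL = j·312.9·0.001 = 0 + j0.3129 Ω
Step 3 — Series combination: Z_total = R + L = 200 + j0.3129 Ω = 200∠0.1° Ω.
Step 4 — Source phasor: V = 25.2∠97.1° V = -3.115 + j25.01 V.
Step 5 — Ohm's law: I = V / Z_total = (-3.115 + j25.01) / (200 + j0.3129) = -0.01538 + j0.1251 A.
Step 6 — Convert to polar: |I| = 0.126 A, ∠I = 97.0°.

I = 0.126∠97.0° A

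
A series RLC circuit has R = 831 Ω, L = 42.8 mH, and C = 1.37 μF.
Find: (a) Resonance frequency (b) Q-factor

Step 1 — Resonance condition Im(Z)=0 gives ω₀ = 1/√(LC).
Step 2 — ω₀ = 1/√(0.0428·1.37e-06) = 4130 rad/s.
Step 3 — f₀ = ω₀/(2π) = 657.3 Hz.
Step 4 — Series Q: Q = ω₀L/R = 4130·0.0428/831 = 0.2127.

(a) f₀ = 657.3 Hz  (b) Q = 0.2127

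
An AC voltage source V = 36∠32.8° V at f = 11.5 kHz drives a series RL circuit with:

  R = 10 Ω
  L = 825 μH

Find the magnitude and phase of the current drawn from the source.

Step 1 — Angular frequency: ω = 2π·f = 2π·1.15e+04 = 7.226e+04 rad/s.
Step 2 — Component impedances:
  R: Z = R = 10 Ω
  L: Z = jωL = j·7.226e+04·0.000825 = 0 + j59.61 Ω
Step 3 — Series combination: Z_total = R + L = 10 + j59.61 Ω = 60.44∠80.5° Ω.
Step 4 — Source phasor: V = 36∠32.8° V = 30.26 + j19.5 V.
Step 5 — Ohm's law: I = V / Z_total = (30.26 + j19.5) / (10 + j59.61) = 0.401 - j0.4404 A.
Step 6 — Convert to polar: |I| = 0.5956 A, ∠I = -47.7°.

I = 0.5956∠-47.7° A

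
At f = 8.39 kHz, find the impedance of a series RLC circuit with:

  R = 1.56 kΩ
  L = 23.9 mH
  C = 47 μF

Step 1 — Angular frequency: ω = 2π·f = 2π·8390 = 5.272e+04 rad/s.
Step 2 — Component impedances:
  R: Z = R = 1560 Ω
  L: Z = jωL = j·5.272e+04·0.0239 = 0 + j1260 Ω
  C: Z = 1/(jωC) = -j/(ω·C) = 0 - j0.4036 Ω
Step 3 — Series combination: Z_total = R + L + C = 1560 + j1260 Ω = 2005∠38.9° Ω.

Z = 1560 + j1260 Ω = 2005∠38.9° Ω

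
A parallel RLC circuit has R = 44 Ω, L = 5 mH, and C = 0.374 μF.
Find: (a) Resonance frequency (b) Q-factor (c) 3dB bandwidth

Step 1 — Resonance: ω₀ = 1/√(LC) = 1/√(0.005·3.74e-07) = 2.312e+04 rad/s.
Step 2 — f₀ = ω₀/(2π) = 3680 Hz.
Step 3 — Parallel Q: Q = R/(ω₀L) = 44/(2.312e+04·0.005) = 0.3805.
Step 4 — Bandwidth: Δω = ω₀/Q = 6.077e+04 rad/s; BW = Δω/(2π) = 9672 Hz.

(a) f₀ = 3680 Hz  (b) Q = 0.3805  (c) BW = 9672 Hz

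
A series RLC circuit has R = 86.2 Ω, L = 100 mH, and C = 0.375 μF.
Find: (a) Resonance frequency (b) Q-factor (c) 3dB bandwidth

Step 1 — Resonance condition Im(Z)=0 gives ω₀ = 1/√(LC).
Step 2 — ω₀ = 1/√(0.1·3.75e-07) = 5164 rad/s.
Step 3 — f₀ = ω₀/(2π) = 821.9 Hz.
Step 4 — Series Q: Q = ω₀L/R = 5164·0.1/86.2 = 5.991.
Step 5 — 3dB bandwidth: Δω = ω₀/Q = 862 rad/s; BW = Δω/(2π) = 137.2 Hz.

(a) f₀ = 821.9 Hz  (b) Q = 5.991  (c) BW = 137.2 Hz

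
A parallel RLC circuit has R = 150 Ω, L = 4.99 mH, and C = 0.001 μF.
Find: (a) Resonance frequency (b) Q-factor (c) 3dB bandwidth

Step 1 — Resonance: ω₀ = 1/√(LC) = 1/√(0.00499·1e-09) = 4.477e+05 rad/s.
Step 2 — f₀ = ω₀/(2π) = 7.125e+04 Hz.
Step 3 — Parallel Q: Q = R/(ω₀L) = 150/(4.477e+05·0.00499) = 0.06715.
Step 4 — Bandwidth: Δω = ω₀/Q = 6.667e+06 rad/s; BW = Δω/(2π) = 1.061e+06 Hz.

(a) f₀ = 7.125e+04 Hz  (b) Q = 0.06715  (c) BW = 1.061e+06 Hz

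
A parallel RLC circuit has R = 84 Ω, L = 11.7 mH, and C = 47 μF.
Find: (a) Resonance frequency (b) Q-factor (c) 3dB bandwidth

Step 1 — Resonance: ω₀ = 1/√(LC) = 1/√(0.0117·4.7e-05) = 1349 rad/s.
Step 2 — f₀ = ω₀/(2π) = 214.6 Hz.
Step 3 — Parallel Q: Q = R/(ω₀L) = 84/(1349·0.0117) = 5.324.
Step 4 — Bandwidth: Δω = ω₀/Q = 253.3 rad/s; BW = Δω/(2π) = 40.31 Hz.

(a) f₀ = 214.6 Hz  (b) Q = 5.324  (c) BW = 40.31 Hz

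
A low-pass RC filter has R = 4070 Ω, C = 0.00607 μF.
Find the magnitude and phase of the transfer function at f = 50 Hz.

Step 1 — Angular frequency: ω = 2π·50 = 314.2 rad/s.
Step 2 — Transfer function: H(jω) = 1/(1 + jωRC).
Step 3 — Denominator: 1 + jωRC = 1 + j·314.2·4070·6.07e-09 = 1 + j0.007761.
Step 4 — H = 0.9999 - j0.007761.
Step 5 — Magnitude: |H| = 1 (-0.0 dB); phase: φ = -0.4°.

|H| = 1 (-0.0 dB), φ = -0.4°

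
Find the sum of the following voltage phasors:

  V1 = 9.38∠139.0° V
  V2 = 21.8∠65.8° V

Step 1 — Convert each phasor to rectangular form:
  V1 = 9.38·(cos(139.0°) + j·sin(139.0°)) = -7.079 + j6.154 V
  V2 = 21.8·(cos(65.8°) + j·sin(65.8°)) = 8.936 + j19.88 V
Step 2 — Sum components: V_total = 1.857 + j26.04 V.
Step 3 — Convert to polar: |V_total| = 26.1 V, ∠V_total = 85.9°.

V_total = 26.1∠85.9° V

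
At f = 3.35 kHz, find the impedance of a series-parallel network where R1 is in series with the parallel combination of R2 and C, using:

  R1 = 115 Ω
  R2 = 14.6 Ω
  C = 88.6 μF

Step 1 — Angular frequency: ω = 2π·f = 2π·3350 = 2.105e+04 rad/s.
Step 2 — Component impedances:
  R1: Z = R = 115 Ω
  R2: Z = R = 14.6 Ω
  C: Z = 1/(jωC) = -j/(ω·C) = 0 - j0.5362 Ω
Step 3 — Parallel branch: R2 || C = 1/(1/R2 + 1/C) = 0.01967 - j0.5355 Ω.
Step 4 — Series with R1: Z_total = R1 + (R2 || C) = 115 - j0.5355 Ω = 115∠-0.3° Ω.

Z = 115 - j0.5355 Ω = 115∠-0.3° Ω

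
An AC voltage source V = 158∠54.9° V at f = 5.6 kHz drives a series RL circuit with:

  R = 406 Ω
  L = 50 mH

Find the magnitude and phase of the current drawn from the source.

Step 1 — Angular frequency: ω = 2π·f = 2π·5600 = 3.519e+04 rad/s.
Step 2 — Component impedances:
  R: Z = R = 406 Ω
  L: Z = jωL = j·3.519e+04·0.05 = 0 + j1759 Ω
Step 3 — Series combination: Z_total = R + L = 406 + j1759 Ω = 1806∠77.0° Ω.
Step 4 — Source phasor: V = 158∠54.9° V = 90.85 + j129.3 V.
Step 5 — Ohm's law: I = V / Z_total = (90.85 + j129.3) / (406 + j1759) = 0.08108 - j0.03293 A.
Step 6 — Convert to polar: |I| = 0.08751 A, ∠I = -22.1°.

I = 0.08751∠-22.1° A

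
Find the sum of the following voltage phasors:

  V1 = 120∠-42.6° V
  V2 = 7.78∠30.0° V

Step 1 — Convert each phasor to rectangular form:
  V1 = 120·(cos(-42.6°) + j·sin(-42.6°)) = 88.33 - j81.23 V
  V2 = 7.78·(cos(30.0°) + j·sin(30.0°)) = 6.738 + j3.89 V
Step 2 — Sum components: V_total = 95.07 - j77.34 V.
Step 3 — Convert to polar: |V_total| = 122.6 V, ∠V_total = -39.1°.

V_total = 122.6∠-39.1° V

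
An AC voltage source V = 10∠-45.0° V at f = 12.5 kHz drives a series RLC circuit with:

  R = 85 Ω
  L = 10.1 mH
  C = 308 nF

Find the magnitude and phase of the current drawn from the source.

Step 1 — Angular frequency: ω = 2π·f = 2π·1.25e+04 = 7.854e+04 rad/s.
Step 2 — Component impedances:
  R: Z = R = 85 Ω
  L: Z = jωL = j·7.854e+04·0.0101 = 0 + j793.3 Ω
  C: Z = 1/(jωC) = -j/(ω·C) = 0 - j41.34 Ω
Step 3 — Series combination: Z_total = R + L + C = 85 + j751.9 Ω = 756.7∠83.6° Ω.
Step 4 — Source phasor: V = 10∠-45.0° V = 7.071 - j7.071 V.
Step 5 — Ohm's law: I = V / Z_total = (7.071 - j7.071) / (85 + j751.9) = -0.008236 - j0.01034 A.
Step 6 — Convert to polar: |I| = 0.01322 A, ∠I = -128.6°.

I = 0.01322∠-128.6° A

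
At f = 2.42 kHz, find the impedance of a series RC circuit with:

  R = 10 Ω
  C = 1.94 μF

Step 1 — Angular frequency: ω = 2π·f = 2π·2420 = 1.521e+04 rad/s.
Step 2 — Component impedances:
  R: Z = R = 10 Ω
  C: Z = 1/(jωC) = -j/(ω·C) = 0 - j33.9 Ω
Step 3 — Series combination: Z_total = R + C = 10 - j33.9 Ω = 35.34∠-73.6° Ω.

Z = 10 - j33.9 Ω = 35.34∠-73.6° Ω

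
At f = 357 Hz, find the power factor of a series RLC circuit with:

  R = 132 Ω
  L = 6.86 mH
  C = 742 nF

Step 1 — Angular frequency: ω = 2π·f = 2π·357 = 2243 rad/s.
Step 2 — Component impedances:
  R: Z = R = 132 Ω
  L: Z = jωL = j·2243·0.00686 = 0 + j15.39 Ω
  C: Z = 1/(jωC) = -j/(ω·C) = 0 - j600.8 Ω
Step 3 — Series combination: Z_total = R + L + C = 132 - j585.4 Ω = 600.1∠-77.3° Ω.
Step 4 — Power factor: PF = cos(φ) = Re(Z)/|Z| = 132/600.1 = 0.22.
Step 5 — Type: Im(Z) = -585.4 ⇒ leading (phase φ = -77.3°).

PF = 0.22 (leading, φ = -77.3°)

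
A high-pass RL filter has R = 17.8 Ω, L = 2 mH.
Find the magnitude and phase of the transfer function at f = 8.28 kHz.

Step 1 — Angular frequency: ω = 2π·8280 = 5.202e+04 rad/s.
Step 2 — Transfer function: H(jω) = jωL/(R + jωL).
Step 3 — Numerator jωL = j·104; denominator R + jωL = 17.8 + j104.
Step 4 — H = 0.9716 + j0.1662.
Step 5 — Magnitude: |H| = 0.9857 (-0.1 dB); phase: φ = 9.7°.

|H| = 0.9857 (-0.1 dB), φ = 9.7°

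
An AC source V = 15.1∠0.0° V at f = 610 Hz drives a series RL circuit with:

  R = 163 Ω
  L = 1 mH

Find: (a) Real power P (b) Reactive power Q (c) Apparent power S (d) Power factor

Step 1 — Angular frequency: ω = 2π·f = 2π·610 = 3833 rad/s.
Step 2 — Component impedances:
  R: Z = R = 163 Ω
  L: Z = jωL = j·3833·0.001 = 0 + j3.833 Ω
Step 3 — Series combination: Z_total = R + L = 163 + j3.833 Ω = 163∠1.3° Ω.
Step 4 — Source phasor: V = 15.1∠0.0° V = 15.1 V.
Step 5 — Current: I = V / Z = 0.09259 - j0.002177 A = 0.09261∠-1.3° A.
Step 6 — Complex power: S = V·I* = 1.398 + j0.03287 VA.
Step 7 — Real power: P = Re(S) = 1.398 W.
Step 8 — Reactive power: Q = Im(S) = 0.03287 VAR.
Step 9 — Apparent power: |S| = 1.398 VA.
Step 10 — Power factor: PF = P/|S| = 0.9997 (lagging).

(a) P = 1.398 W  (b) Q = 0.03287 VAR  (c) S = 1.398 VA  (d) PF = 0.9997 (lagging)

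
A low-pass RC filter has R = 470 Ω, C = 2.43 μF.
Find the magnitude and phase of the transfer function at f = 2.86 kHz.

Step 1 — Angular frequency: ω = 2π·2860 = 1.797e+04 rad/s.
Step 2 — Transfer function: H(jω) = 1/(1 + jωRC).
Step 3 — Denominator: 1 + jωRC = 1 + j·1.797e+04·470·2.43e-06 = 1 + j20.52.
Step 4 — H = 0.002368 - j0.04861.
Step 5 — Magnitude: |H| = 0.04867 (-26.3 dB); phase: φ = -87.2°.

|H| = 0.04867 (-26.3 dB), φ = -87.2°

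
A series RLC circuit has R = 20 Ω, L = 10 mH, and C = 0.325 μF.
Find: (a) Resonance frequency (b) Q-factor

Step 1 — Resonance condition Im(Z)=0 gives ω₀ = 1/√(LC).
Step 2 — ω₀ = 1/√(0.01·3.25e-07) = 1.754e+04 rad/s.
Step 3 — f₀ = ω₀/(2π) = 2792 Hz.
Step 4 — Series Q: Q = ω₀L/R = 1.754e+04·0.01/20 = 8.771.

(a) f₀ = 2792 Hz  (b) Q = 8.771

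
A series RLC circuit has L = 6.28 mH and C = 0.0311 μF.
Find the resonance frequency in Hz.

Step 1 — Resonance condition Im(Z)=0 gives ω₀ = 1/√(LC).
Step 2 — ω₀ = 1/√(0.00628·3.11e-08) = 7.155e+04 rad/s.
Step 3 — f₀ = ω₀/(2π) = 1.139e+04 Hz.

f₀ = 1.139e+04 Hz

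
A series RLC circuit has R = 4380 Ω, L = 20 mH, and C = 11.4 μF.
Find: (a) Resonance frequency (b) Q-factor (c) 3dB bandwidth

Step 1 — Resonance condition Im(Z)=0 gives ω₀ = 1/√(LC).
Step 2 — ω₀ = 1/√(0.02·1.14e-05) = 2094 rad/s.
Step 3 — f₀ = ω₀/(2π) = 333.3 Hz.
Step 4 — Series Q: Q = ω₀L/R = 2094·0.02/4380 = 0.009563.
Step 5 — 3dB bandwidth: Δω = ω₀/Q = 2.19e+05 rad/s; BW = Δω/(2π) = 3.485e+04 Hz.

(a) f₀ = 333.3 Hz  (b) Q = 0.009563  (c) BW = 3.485e+04 Hz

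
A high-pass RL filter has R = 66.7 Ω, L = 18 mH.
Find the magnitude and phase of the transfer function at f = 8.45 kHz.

Step 1 — Angular frequency: ω = 2π·8450 = 5.309e+04 rad/s.
Step 2 — Transfer function: H(jω) = jωL/(R + jωL).
Step 3 — Numerator jωL = j·955.7; denominator R + jωL = 66.7 + j955.7.
Step 4 — H = 0.9952 + j0.06946.
Step 5 — Magnitude: |H| = 0.9976 (-0.0 dB); phase: φ = 4.0°.

|H| = 0.9976 (-0.0 dB), φ = 4.0°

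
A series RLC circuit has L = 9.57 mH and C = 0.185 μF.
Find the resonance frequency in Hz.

Step 1 — Resonance condition Im(Z)=0 gives ω₀ = 1/√(LC).
Step 2 — ω₀ = 1/√(0.00957·1.85e-07) = 2.377e+04 rad/s.
Step 3 — f₀ = ω₀/(2π) = 3782 Hz.

f₀ = 3782 Hz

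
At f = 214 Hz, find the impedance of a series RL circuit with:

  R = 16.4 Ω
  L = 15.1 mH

Step 1 — Angular frequency: ω = 2π·f = 2π·214 = 1345 rad/s.
Step 2 — Component impedances:
  R: Z = R = 16.4 Ω
  L: Z = jωL = j·1345·0.0151 = 0 + j20.3 Ω
Step 3 — Series combination: Z_total = R + L = 16.4 + j20.3 Ω = 26.1∠51.1° Ω.

Z = 16.4 + j20.3 Ω = 26.1∠51.1° Ω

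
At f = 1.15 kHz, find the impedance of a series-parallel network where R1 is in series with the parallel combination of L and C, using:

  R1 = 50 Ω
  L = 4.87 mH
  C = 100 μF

Step 1 — Angular frequency: ω = 2π·f = 2π·1150 = 7226 rad/s.
Step 2 — Component impedances:
  R1: Z = R = 50 Ω
  L: Z = jωL = j·7226·0.00487 = 0 + j35.19 Ω
  C: Z = 1/(jωC) = -j/(ω·C) = 0 - j1.384 Ω
Step 3 — Parallel branch: L || C = 1/(1/L + 1/C) = 0 - j1.441 Ω.
Step 4 — Series with R1: Z_total = R1 + (L || C) = 50 - j1.441 Ω = 50.02∠-1.7° Ω.

Z = 50 - j1.441 Ω = 50.02∠-1.7° Ω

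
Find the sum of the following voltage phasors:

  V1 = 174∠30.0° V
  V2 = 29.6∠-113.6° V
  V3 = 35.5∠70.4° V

Step 1 — Convert each phasor to rectangular form:
  V1 = 174·(cos(30.0°) + j·sin(30.0°)) = 150.7 + j87 V
  V2 = 29.6·(cos(-113.6°) + j·sin(-113.6°)) = -11.85 - j27.12 V
  V3 = 35.5·(cos(70.4°) + j·sin(70.4°)) = 11.91 + j33.44 V
Step 2 — Sum components: V_total = 150.7 + j93.32 V.
Step 3 — Convert to polar: |V_total| = 177.3 V, ∠V_total = 31.8°.

V_total = 177.3∠31.8° V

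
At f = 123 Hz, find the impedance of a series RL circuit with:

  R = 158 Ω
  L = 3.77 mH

Step 1 — Angular frequency: ω = 2π·f = 2π·123 = 772.8 rad/s.
Step 2 — Component impedances:
  R: Z = R = 158 Ω
  L: Z = jωL = j·772.8·0.00377 = 0 + j2.914 Ω
Step 3 — Series combination: Z_total = R + L = 158 + j2.914 Ω = 158∠1.1° Ω.

Z = 158 + j2.914 Ω = 158∠1.1° Ω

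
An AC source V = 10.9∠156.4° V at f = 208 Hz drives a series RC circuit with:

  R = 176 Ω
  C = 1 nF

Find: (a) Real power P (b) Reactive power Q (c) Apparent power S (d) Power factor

Step 1 — Angular frequency: ω = 2π·f = 2π·208 = 1307 rad/s.
Step 2 — Component impedances:
  R: Z = R = 176 Ω
  C: Z = 1/(jωC) = -j/(ω·C) = 0 - j7.652e+05 Ω
Step 3 — Series combination: Z_total = R + C = 176 - j7.652e+05 Ω = 7.652e+05∠-90.0° Ω.
Step 4 — Source phasor: V = 10.9∠156.4° V = -9.988 + j4.364 V.
Step 5 — Current: I = V / Z = -5.706e-06 - j1.305e-05 A = 1.425e-05∠-113.6° A.
Step 6 — Complex power: S = V·I* = 3.572e-08 - j0.0001553 VA.
Step 7 — Real power: P = Re(S) = 3.572e-08 W.
Step 8 — Reactive power: Q = Im(S) = -0.0001553 VAR.
Step 9 — Apparent power: |S| = 0.0001553 VA.
Step 10 — Power factor: PF = P/|S| = 0.00023 (leading).

(a) P = 3.572e-08 W  (b) Q = -0.0001553 VAR  (c) S = 0.0001553 VA  (d) PF = 0.00023 (leading)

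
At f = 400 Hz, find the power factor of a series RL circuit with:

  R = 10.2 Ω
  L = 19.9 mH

Step 1 — Angular frequency: ω = 2π·f = 2π·400 = 2513 rad/s.
Step 2 — Component impedances:
  R: Z = R = 10.2 Ω
  L: Z = jωL = j·2513·0.0199 = 0 + j50.01 Ω
Step 3 — Series combination: Z_total = R + L = 10.2 + j50.01 Ω = 51.04∠78.5° Ω.
Step 4 — Power factor: PF = cos(φ) = Re(Z)/|Z| = 10.2/51.04 = 0.1998.
Step 5 — Type: Im(Z) = 50.01 ⇒ lagging (phase φ = 78.5°).

PF = 0.1998 (lagging, φ = 78.5°)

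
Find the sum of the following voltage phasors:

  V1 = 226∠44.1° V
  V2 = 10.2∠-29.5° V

Step 1 — Convert each phasor to rectangular form:
  V1 = 226·(cos(44.1°) + j·sin(44.1°)) = 162.3 + j157.3 V
  V2 = 10.2·(cos(-29.5°) + j·sin(-29.5°)) = 8.878 - j5.023 V
Step 2 — Sum components: V_total = 171.2 + j152.3 V.
Step 3 — Convert to polar: |V_total| = 229.1 V, ∠V_total = 41.7°.

V_total = 229.1∠41.7° V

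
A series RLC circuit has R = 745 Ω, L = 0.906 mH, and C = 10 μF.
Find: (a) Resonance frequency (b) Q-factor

Step 1 — Resonance condition Im(Z)=0 gives ω₀ = 1/√(LC).
Step 2 — ω₀ = 1/√(0.000906·1e-05) = 1.051e+04 rad/s.
Step 3 — f₀ = ω₀/(2π) = 1672 Hz.
Step 4 — Series Q: Q = ω₀L/R = 1.051e+04·0.000906/745 = 0.01278.

(a) f₀ = 1672 Hz  (b) Q = 0.01278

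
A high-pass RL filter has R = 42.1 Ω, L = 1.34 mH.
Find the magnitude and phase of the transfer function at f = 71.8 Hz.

Step 1 — Angular frequency: ω = 2π·71.8 = 451.1 rad/s.
Step 2 — Transfer function: H(jω) = jωL/(R + jωL).
Step 3 — Numerator jωL = j·0.6045; denominator R + jωL = 42.1 + j0.6045.
Step 4 — H = 0.0002061 + j0.01436.
Step 5 — Magnitude: |H| = 0.01436 (-36.9 dB); phase: φ = 89.2°.

|H| = 0.01436 (-36.9 dB), φ = 89.2°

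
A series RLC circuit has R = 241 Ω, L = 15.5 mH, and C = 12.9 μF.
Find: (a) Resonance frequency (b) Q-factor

Step 1 — Resonance condition Im(Z)=0 gives ω₀ = 1/√(LC).
Step 2 — ω₀ = 1/√(0.0155·1.29e-05) = 2236 rad/s.
Step 3 — f₀ = ω₀/(2π) = 355.9 Hz.
Step 4 — Series Q: Q = ω₀L/R = 2236·0.0155/241 = 0.1438.

(a) f₀ = 355.9 Hz  (b) Q = 0.1438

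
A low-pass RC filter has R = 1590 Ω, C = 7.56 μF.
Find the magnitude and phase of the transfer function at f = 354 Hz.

Step 1 — Angular frequency: ω = 2π·354 = 2224 rad/s.
Step 2 — Transfer function: H(jω) = 1/(1 + jωRC).
Step 3 — Denominator: 1 + jωRC = 1 + j·2224·1590·7.56e-06 = 1 + j26.74.
Step 4 — H = 0.001397 - j0.03735.
Step 5 — Magnitude: |H| = 0.03738 (-28.5 dB); phase: φ = -87.9°.

|H| = 0.03738 (-28.5 dB), φ = -87.9°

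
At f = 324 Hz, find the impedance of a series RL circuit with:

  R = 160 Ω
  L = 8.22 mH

Step 1 — Angular frequency: ω = 2π·f = 2π·324 = 2036 rad/s.
Step 2 — Component impedances:
  R: Z = R = 160 Ω
  L: Z = jωL = j·2036·0.00822 = 0 + j16.73 Ω
Step 3 — Series combination: Z_total = R + L = 160 + j16.73 Ω = 160.9∠6.0° Ω.

Z = 160 + j16.73 Ω = 160.9∠6.0° Ω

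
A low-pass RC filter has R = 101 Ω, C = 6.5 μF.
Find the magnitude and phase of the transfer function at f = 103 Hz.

Step 1 — Angular frequency: ω = 2π·103 = 647.2 rad/s.
Step 2 — Transfer function: H(jω) = 1/(1 + jωRC).
Step 3 — Denominator: 1 + jωRC = 1 + j·647.2·101·6.5e-06 = 1 + j0.4249.
Step 4 — H = 0.8471 - j0.3599.
Step 5 — Magnitude: |H| = 0.9204 (-0.7 dB); phase: φ = -23.0°.

|H| = 0.9204 (-0.7 dB), φ = -23.0°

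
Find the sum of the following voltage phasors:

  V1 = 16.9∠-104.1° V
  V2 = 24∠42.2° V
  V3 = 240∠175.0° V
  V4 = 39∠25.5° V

Step 1 — Convert each phasor to rectangular form:
  V1 = 16.9·(cos(-104.1°) + j·sin(-104.1°)) = -4.117 - j16.39 V
  V2 = 24·(cos(42.2°) + j·sin(42.2°)) = 17.78 + j16.12 V
  V3 = 240·(cos(175.0°) + j·sin(175.0°)) = -239.1 + j20.92 V
  V4 = 39·(cos(25.5°) + j·sin(25.5°)) = 35.2 + j16.79 V
Step 2 — Sum components: V_total = -190.2 + j37.44 V.
Step 3 — Convert to polar: |V_total| = 193.9 V, ∠V_total = 168.9°.

V_total = 193.9∠168.9° V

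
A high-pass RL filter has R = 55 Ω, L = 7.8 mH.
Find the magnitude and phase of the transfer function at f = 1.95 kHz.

Step 1 — Angular frequency: ω = 2π·1950 = 1.225e+04 rad/s.
Step 2 — Transfer function: H(jω) = jωL/(R + jωL).
Step 3 — Numerator jωL = j·95.57; denominator R + jωL = 55 + j95.57.
Step 4 — H = 0.7512 + j0.4323.
Step 5 — Magnitude: |H| = 0.8667 (-1.2 dB); phase: φ = 29.9°.

|H| = 0.8667 (-1.2 dB), φ = 29.9°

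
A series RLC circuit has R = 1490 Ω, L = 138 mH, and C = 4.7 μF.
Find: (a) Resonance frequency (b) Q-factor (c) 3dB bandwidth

Step 1 — Resonance: ω₀ = 1/√(LC) = 1/√(0.138·4.7e-06) = 1242 rad/s.
Step 2 — f₀ = ω₀/(2π) = 197.6 Hz.
Step 3 — Series Q: Q = ω₀L/R = 1242·0.138/1490 = 0.115.
Step 4 — Bandwidth: Δω = ω₀/Q = 1.08e+04 rad/s; BW = Δω/(2π) = 1718 Hz.

(a) f₀ = 197.6 Hz  (b) Q = 0.115  (c) BW = 1718 Hz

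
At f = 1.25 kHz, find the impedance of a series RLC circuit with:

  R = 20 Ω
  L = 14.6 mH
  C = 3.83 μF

Step 1 — Angular frequency: ω = 2π·f = 2π·1250 = 7854 rad/s.
Step 2 — Component impedances:
  R: Z = R = 20 Ω
  L: Z = jωL = j·7854·0.0146 = 0 + j114.7 Ω
  C: Z = 1/(jωC) = -j/(ω·C) = 0 - j33.24 Ω
Step 3 — Series combination: Z_total = R + L + C = 20 + j81.42 Ω = 83.84∠76.2° Ω.

Z = 20 + j81.42 Ω = 83.84∠76.2° Ω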